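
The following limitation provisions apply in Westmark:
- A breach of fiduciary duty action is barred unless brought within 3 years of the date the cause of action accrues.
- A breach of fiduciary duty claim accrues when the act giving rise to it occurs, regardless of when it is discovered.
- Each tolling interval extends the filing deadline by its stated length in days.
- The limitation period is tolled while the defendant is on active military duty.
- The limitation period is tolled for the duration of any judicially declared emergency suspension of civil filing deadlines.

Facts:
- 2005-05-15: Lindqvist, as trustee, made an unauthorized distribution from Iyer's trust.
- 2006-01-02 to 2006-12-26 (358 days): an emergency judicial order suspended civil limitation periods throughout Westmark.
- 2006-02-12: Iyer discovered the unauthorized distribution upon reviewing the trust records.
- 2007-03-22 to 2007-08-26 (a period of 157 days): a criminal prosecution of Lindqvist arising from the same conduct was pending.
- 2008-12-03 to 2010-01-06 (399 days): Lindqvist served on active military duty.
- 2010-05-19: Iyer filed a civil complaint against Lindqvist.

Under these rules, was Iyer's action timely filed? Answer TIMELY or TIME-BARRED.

TIMELY

Accrual is governed by the date of the act, so the period began to run on 2005-05-15; the later discovery on 2006-02-12 is irrelevant under the stated rule.
Adding the 3 years base period to 2005-05-15 gives a deadline of 2008-05-15, before any tolling.
The period was tolled for 358 days by the emergency suspension of filing deadlines (2006-01-02 to 2006-12-26), pushing the deadline to 2009-05-08.
Because the defendant's active military service ran from 2008-12-03 to 2010-01-06, the deadline is extended by 399 days to 2010-06-11.
No stated provision tolls the period for a criminal prosecution, so the interval from 2007-03-22 to 2007-08-26 has no effect on the deadline.
The 2010-05-19 filing precedes the 2010-06-11 deadline; the claim is timely.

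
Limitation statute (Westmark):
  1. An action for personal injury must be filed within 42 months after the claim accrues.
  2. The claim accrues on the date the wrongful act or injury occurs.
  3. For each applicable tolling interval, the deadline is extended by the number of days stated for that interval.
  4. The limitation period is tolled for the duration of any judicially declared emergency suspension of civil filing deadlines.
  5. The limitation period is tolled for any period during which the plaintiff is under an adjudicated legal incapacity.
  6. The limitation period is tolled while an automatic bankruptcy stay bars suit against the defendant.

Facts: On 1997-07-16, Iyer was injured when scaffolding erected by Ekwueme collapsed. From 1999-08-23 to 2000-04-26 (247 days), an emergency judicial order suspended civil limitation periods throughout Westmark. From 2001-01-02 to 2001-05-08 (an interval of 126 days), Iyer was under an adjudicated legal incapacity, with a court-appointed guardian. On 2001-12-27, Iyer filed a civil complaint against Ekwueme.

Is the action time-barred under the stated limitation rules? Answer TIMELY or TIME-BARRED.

The claim accrued on 1997-07-16, the date of the act.
The untolled deadline — 42 months after 1997-07-16 — is 2001-01-16.
The period was tolled for 247 days by the emergency suspension of filing deadlines (1999-08-23 to 2000-04-26), pushing the deadline to 2001-09-20.
The period was tolled for 126 days by the plaintiff's legal incapacity (2001-01-02 to 2001-05-08), pushing the deadline to 2002-01-24.
Filing on 2001-12-27 beat the 2002-01-24 deadline — the action is timely.

TIMELY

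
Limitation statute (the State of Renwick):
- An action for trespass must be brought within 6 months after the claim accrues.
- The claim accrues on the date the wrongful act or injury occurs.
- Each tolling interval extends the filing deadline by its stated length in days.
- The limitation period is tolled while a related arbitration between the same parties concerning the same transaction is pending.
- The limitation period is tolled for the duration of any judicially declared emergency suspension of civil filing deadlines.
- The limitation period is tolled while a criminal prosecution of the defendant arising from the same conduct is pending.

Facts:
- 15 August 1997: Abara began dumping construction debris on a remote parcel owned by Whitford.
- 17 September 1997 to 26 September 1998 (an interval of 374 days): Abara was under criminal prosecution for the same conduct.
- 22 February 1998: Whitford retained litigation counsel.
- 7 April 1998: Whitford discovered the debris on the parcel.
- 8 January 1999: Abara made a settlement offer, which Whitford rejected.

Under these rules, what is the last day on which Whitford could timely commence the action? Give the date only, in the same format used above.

Accrual is governed by the date of the act, so the period began to run on 15 August 1997; the later discovery on 7 April 1998 is irrelevant under the stated rule.
6 months from 15 August 1997 is 15 February 1998.
The pending criminal prosecution from 17 September 1997 to 26 September 1998 tolled the period for 374 days, extending the deadline to 24 February 1999.
Nothing else in the chronology tolls or restarts the period.

24 February 1999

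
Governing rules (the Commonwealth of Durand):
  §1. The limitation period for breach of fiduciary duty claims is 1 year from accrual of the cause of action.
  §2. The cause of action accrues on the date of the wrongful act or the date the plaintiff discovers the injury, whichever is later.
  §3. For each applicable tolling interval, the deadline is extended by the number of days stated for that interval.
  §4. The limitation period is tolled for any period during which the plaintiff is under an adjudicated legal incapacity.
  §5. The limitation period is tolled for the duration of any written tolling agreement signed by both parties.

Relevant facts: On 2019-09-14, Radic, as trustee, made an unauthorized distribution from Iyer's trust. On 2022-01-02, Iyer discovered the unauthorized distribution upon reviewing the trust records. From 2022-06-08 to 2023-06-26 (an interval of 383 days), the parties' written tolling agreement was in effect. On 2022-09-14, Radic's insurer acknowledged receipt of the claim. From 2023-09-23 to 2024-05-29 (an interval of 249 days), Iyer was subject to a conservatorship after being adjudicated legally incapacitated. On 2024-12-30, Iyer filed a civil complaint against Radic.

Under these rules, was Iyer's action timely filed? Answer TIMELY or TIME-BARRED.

Because discovery on 2022-01-02 post-dates the 2019-09-14 act, accrual under the later-of rule falls on 2022-01-02.
The untolled deadline — 1 year after 2022-01-02 — is 2023-01-02.
The written tolling agreement from 2022-06-08 to 2023-06-26 tolled the period for 383 days, extending the deadline to 2024-01-20.
Because the plaintiff's legal incapacity ran from 2023-09-23 to 2024-05-29, the deadline is extended by 249 days to 2024-09-25.
None of the other events listed affects the running of the period under the stated rules.
Iyer filed on 2024-12-30, after the 2024-09-25 deadline, so the action is time-barred.

TIME-BARRED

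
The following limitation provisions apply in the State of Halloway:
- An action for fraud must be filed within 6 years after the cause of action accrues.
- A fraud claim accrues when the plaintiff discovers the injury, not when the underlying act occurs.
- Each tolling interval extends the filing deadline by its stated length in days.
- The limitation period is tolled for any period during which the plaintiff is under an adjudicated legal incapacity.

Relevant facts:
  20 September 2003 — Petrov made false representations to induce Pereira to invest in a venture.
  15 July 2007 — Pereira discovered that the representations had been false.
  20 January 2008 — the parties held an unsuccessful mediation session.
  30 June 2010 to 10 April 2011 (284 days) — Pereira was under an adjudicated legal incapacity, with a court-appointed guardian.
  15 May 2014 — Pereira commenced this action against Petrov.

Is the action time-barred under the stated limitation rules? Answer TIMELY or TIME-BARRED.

TIME-BARRED

Under the discovery rule, the claim accrued on 15 July 2007, when Pereira discovered the injury — not on the 20 September 2003 date of the underlying act.
Adding the 6 years base period to 15 July 2007 gives a deadline of 15 July 2013, before any tolling.
The period was tolled for 284 days by the plaintiff's legal incapacity (30 June 2010 to 10 April 2011), pushing the deadline to 25 April 2014.
Nothing else in the chronology tolls or restarts the period.
Filing on 15 May 2014 missed the 25 April 2014 deadline — the action is time-barred.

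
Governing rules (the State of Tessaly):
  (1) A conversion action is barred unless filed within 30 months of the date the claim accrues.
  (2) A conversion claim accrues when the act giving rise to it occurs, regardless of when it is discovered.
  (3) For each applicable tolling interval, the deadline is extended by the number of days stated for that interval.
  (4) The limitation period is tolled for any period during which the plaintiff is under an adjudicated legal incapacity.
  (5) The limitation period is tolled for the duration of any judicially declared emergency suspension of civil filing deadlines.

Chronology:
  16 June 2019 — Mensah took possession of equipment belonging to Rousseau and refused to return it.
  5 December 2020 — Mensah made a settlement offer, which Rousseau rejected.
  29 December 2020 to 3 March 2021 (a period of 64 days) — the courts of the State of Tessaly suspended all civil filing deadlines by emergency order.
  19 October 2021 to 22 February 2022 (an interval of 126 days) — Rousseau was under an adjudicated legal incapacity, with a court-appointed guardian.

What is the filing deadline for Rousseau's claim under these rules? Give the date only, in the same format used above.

The claim accrued on 16 June 2019, the date of the act.
Adding the 30 months base period to 16 June 2019 gives a deadline of 16 December 2021, before any tolling.
Because the emergency suspension of filing deadlines ran from 29 December 2020 to 3 March 2021, the deadline is extended by 64 days to 18 February 2022.
The period was tolled for 126 days by the plaintiff's legal incapacity (19 October 2021 to 22 February 2022), pushing the deadline to 24 June 2022.
None of the other events listed affects the running of the period under the stated rules.

24 June 2022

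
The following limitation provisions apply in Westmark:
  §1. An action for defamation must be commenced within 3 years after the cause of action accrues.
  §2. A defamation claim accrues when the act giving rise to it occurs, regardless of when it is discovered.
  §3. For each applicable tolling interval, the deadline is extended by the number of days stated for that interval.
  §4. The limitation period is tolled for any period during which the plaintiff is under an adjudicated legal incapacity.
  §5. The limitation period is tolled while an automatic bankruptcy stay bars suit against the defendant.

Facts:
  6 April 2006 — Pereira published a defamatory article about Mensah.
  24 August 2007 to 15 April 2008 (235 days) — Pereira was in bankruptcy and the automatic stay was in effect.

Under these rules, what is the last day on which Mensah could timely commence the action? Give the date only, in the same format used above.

The limitation period began to run on 6 April 2006.
3 years from 6 April 2006 is 6 April 2009.
Because the automatic bankruptcy stay ran from 24 August 2007 to 15 April 2008, the deadline is extended by 235 days to 27 November 2009.

27 November 2009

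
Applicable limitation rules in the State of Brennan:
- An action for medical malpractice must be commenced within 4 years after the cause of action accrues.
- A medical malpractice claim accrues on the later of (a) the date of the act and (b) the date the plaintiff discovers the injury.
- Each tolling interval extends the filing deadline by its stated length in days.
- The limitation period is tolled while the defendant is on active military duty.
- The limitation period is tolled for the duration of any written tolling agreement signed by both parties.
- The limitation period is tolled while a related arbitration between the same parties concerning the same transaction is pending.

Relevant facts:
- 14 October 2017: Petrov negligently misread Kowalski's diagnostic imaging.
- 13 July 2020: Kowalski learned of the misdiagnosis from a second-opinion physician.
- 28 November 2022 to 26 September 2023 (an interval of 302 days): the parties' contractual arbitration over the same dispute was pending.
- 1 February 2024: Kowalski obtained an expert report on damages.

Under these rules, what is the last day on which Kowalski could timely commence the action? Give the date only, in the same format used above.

11 May 2025

The claim accrued on 13 July 2020 — the later of the 14 October 2017 act and the 13 July 2020 discovery.
The untolled deadline — 4 years after 13 July 2020 — is 13 July 2024.
Because the pending related arbitration ran from 28 November 2022 to 26 September 2023, the deadline is extended by 302 days to 11 May 2025.
The other events in the timeline have no effect on the limitation period under the stated rules.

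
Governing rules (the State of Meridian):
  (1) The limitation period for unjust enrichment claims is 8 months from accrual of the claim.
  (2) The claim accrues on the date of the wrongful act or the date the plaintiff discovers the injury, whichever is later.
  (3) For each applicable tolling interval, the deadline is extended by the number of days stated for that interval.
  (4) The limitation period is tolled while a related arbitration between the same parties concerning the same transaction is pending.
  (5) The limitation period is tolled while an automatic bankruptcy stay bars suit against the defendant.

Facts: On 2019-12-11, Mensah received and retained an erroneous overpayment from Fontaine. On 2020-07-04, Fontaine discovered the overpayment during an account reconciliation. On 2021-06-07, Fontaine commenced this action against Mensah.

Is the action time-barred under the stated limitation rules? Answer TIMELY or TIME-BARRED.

The claim accrued on 2020-07-04 — the later of the 2019-12-11 act and the 2020-07-04 discovery.
Adding the 8 months base period to 2020-07-04 gives a deadline of 2021-03-04, before any tolling.
Fontaine filed on 2021-06-07, after the 2021-03-04 deadline, so the action is time-barred.

TIME-BARRED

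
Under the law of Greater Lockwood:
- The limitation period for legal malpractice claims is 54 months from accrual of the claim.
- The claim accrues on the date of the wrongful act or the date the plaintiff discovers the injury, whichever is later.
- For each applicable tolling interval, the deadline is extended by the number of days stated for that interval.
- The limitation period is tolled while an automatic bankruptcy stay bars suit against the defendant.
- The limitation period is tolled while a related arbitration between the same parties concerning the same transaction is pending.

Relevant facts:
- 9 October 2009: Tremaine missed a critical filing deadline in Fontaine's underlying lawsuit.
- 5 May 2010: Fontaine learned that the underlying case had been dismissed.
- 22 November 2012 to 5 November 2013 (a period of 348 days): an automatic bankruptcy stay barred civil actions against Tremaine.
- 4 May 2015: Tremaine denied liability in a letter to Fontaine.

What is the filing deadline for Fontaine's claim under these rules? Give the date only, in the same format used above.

The claim accrued on 5 May 2010 — the later of the 9 October 2009 act and the 5 May 2010 discovery.
Adding the 54 months base period to 5 May 2010 gives a deadline of 5 November 2014, before any tolling.
The period was tolled for 348 days by the automatic bankruptcy stay (22 November 2012 to 5 November 2013), pushing the deadline to 19 October 2015.
None of the other events listed affects the running of the period under the stated rules.

19 October 2015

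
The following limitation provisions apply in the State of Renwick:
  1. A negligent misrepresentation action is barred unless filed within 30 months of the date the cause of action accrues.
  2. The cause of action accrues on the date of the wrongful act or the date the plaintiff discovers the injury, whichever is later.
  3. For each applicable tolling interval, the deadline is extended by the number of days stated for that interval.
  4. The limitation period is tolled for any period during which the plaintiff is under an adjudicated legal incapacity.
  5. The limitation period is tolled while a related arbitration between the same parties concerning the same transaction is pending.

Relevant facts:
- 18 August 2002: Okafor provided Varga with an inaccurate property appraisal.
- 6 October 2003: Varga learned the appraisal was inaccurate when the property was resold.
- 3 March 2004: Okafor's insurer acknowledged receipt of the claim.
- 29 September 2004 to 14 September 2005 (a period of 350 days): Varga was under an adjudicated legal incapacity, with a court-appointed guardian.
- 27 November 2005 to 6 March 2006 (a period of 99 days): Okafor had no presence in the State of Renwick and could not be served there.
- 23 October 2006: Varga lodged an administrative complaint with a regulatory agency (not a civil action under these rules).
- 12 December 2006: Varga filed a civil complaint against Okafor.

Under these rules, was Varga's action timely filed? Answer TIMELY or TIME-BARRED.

TIMELY

Because discovery on 6 October 2003 post-dates the 18 August 2002 act, accrual under the later-of rule falls on 6 October 2003.
Adding the 30 months base period to 6 October 2003 gives a deadline of 6 April 2006, before any tolling.
The plaintiff's legal incapacity from 29 September 2004 to 14 September 2005 tolled the period for 350 days, extending the deadline to 22 March 2007.
Although the defendant's absence ran from 27 November 2005 to 6 March 2006, the stated rules do not make that a tolling event, so it is disregarded.
Nothing else in the chronology tolls or restarts the period.
The 12 December 2006 filing precedes the 22 March 2007 deadline; the claim is timely.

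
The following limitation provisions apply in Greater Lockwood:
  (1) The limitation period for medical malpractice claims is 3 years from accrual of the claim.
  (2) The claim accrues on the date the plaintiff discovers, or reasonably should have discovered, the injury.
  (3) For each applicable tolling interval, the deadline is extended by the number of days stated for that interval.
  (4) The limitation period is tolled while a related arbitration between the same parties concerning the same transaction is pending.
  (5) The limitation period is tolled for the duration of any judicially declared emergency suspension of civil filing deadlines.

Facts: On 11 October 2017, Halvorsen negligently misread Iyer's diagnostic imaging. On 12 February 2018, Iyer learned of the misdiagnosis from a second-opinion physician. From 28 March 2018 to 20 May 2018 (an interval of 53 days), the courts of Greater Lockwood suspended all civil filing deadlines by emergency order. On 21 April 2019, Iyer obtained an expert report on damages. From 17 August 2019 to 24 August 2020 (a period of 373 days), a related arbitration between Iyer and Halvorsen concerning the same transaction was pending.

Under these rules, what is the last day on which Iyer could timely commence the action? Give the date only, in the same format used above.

Accrual is tied to discovery, so the period began on 12 February 2018 rather than on 11 October 2017 when the act occurred.
The untolled deadline — 3 years after 12 February 2018 — is 12 February 2021.
The period was tolled for 53 days by the emergency suspension of filing deadlines (28 March 2018 to 20 May 2018), pushing the deadline to 6 April 2021.
Because the pending related arbitration ran from 17 August 2019 to 24 August 2020, the deadline is extended by 373 days to 14 April 2022.
None of the other events listed affects the running of the period under the stated rules.

14 April 2022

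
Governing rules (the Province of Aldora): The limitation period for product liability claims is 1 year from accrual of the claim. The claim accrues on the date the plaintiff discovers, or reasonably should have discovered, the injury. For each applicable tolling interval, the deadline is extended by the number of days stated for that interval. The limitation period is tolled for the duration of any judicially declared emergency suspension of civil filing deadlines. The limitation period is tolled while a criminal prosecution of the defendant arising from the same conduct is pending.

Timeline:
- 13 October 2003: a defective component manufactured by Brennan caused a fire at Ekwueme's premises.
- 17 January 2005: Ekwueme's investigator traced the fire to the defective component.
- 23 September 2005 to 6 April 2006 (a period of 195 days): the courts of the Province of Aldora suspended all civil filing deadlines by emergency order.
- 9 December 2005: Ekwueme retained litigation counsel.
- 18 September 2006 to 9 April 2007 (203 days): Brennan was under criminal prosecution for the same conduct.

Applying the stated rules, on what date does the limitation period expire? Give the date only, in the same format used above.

Accrual is tied to discovery, so the period began on 17 January 2005 rather than on 13 October 2003 when the act occurred.
The untolled deadline — 1 year after 17 January 2005 — is 17 January 2006.
The period was tolled for 195 days by the emergency suspension of filing deadlines (23 September 2005 to 6 April 2006), pushing the deadline to 31 July 2006.
By the time the pending criminal prosecution began on 18 September 2006, the limitation period had already expired on 31 July 2006; that interval cannot revive it.
The other events in the timeline have no effect on the limitation period under the stated rules.

31 July 2006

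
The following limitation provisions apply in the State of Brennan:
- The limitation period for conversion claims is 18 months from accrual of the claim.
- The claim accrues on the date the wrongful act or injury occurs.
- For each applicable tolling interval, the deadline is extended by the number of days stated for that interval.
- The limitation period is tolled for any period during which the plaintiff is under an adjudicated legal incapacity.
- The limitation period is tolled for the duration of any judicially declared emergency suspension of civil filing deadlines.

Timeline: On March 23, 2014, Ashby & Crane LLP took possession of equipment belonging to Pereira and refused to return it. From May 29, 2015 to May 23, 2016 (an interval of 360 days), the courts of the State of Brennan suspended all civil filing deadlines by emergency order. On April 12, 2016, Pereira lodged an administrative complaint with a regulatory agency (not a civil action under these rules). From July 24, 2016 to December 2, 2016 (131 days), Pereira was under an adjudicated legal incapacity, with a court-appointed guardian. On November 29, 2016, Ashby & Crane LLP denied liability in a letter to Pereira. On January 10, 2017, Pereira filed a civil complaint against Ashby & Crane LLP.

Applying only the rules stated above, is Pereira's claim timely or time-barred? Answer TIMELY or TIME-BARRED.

TIMELY

The claim accrued on March 23, 2014, when the wrongful act occurred.
The untolled deadline — 18 months after March 23, 2014 — is September 23, 2015.
Because the emergency suspension of filing deadlines ran from May 29, 2015 to May 23, 2016, the deadline is extended by 360 days to September 17, 2016.
Because the plaintiff's legal incapacity ran from July 24, 2016 to December 2, 2016, the deadline is extended by 131 days to January 26, 2017.
The other events in the timeline have no effect on the limitation period under the stated rules.
Pereira filed on January 10, 2017, before the January 26, 2017 deadline, so the action is timely.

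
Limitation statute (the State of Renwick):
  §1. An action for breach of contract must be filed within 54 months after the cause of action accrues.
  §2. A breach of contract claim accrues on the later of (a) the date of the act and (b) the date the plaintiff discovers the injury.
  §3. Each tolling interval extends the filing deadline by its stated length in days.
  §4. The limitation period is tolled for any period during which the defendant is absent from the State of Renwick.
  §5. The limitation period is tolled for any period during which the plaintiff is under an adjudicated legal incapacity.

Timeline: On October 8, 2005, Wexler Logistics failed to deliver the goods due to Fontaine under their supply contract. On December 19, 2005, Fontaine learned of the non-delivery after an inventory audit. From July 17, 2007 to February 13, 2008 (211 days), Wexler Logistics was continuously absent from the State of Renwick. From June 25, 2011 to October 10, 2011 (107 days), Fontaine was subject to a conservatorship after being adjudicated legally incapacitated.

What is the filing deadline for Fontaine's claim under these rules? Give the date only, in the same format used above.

January 16, 2011

Because discovery on December 19, 2005 post-dates the October 8, 2005 act, accrual under the later-of rule falls on December 19, 2005.
54 months from December 19, 2005 is June 19, 2010.
The defendant's absence from the jurisdiction from July 17, 2007 to February 13, 2008 tolled the period for 211 days, extending the deadline to January 16, 2011.
The plaintiff's legal incapacity from June 25, 2011 to October 10, 2011 began after the period had already run on January 16, 2011, so it has no tolling effect.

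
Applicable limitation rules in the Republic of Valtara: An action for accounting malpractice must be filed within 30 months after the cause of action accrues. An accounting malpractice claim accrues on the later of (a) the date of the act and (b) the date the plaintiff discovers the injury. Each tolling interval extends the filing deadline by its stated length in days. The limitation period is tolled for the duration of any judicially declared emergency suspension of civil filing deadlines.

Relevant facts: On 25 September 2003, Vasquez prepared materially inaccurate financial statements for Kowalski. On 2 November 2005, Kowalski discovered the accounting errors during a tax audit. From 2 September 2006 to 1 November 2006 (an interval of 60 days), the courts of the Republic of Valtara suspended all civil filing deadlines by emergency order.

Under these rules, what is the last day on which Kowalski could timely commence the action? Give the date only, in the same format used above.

1 July 2008

The claim accrued on 2 November 2005 — the later of the 25 September 2003 act and the 2 November 2005 discovery.
The untolled deadline — 30 months after 2 November 2005 — is 2 May 2008.
Because the emergency suspension of filing deadlines ran from 2 September 2006 to 1 November 2006, the deadline is extended by 60 days to 1 July 2008.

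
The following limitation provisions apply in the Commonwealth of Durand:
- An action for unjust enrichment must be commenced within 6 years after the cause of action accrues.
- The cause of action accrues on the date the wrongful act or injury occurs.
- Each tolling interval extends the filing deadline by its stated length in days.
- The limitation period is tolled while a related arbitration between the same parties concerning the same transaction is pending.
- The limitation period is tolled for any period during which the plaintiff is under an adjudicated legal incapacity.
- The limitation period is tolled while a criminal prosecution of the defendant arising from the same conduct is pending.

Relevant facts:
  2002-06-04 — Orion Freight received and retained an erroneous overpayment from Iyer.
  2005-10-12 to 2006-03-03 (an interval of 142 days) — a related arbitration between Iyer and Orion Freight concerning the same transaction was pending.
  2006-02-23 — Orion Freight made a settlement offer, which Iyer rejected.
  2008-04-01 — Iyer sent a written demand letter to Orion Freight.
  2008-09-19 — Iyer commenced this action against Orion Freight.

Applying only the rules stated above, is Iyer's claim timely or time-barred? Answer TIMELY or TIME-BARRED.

TIMELY

The claim accrued on 2002-06-04, when the wrongful act occurred.
Adding the 6 years base period to 2002-06-04 gives a deadline of 2008-06-04, before any tolling.
The period was tolled for 142 days by the pending related arbitration (2005-10-12 to 2006-03-03), pushing the deadline to 2008-10-24.
None of the other events listed affects the running of the period under the stated rules.
Filing on 2008-09-19 beat the 2008-10-24 deadline — the action is timely.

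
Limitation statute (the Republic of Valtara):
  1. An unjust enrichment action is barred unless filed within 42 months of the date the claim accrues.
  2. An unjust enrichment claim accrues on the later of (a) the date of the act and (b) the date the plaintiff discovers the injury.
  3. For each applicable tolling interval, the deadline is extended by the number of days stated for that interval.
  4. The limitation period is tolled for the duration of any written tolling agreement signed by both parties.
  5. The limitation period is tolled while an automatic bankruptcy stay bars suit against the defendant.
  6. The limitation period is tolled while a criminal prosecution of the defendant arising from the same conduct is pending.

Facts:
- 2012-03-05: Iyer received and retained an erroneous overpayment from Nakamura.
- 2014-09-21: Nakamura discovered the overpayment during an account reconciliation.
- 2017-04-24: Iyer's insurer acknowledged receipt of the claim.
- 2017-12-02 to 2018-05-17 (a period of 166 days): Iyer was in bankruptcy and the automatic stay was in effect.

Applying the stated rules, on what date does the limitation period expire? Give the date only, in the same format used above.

2018-09-03

Taking the later of the act (2012-03-05) and discovery (2014-09-21), the claim accrued on 2014-09-21.
42 months from 2014-09-21 is 2018-03-21.
Because the automatic bankruptcy stay ran from 2017-12-02 to 2018-05-17, the deadline is extended by 166 days to 2018-09-03.
None of the other events listed affects the running of the period under the stated rules.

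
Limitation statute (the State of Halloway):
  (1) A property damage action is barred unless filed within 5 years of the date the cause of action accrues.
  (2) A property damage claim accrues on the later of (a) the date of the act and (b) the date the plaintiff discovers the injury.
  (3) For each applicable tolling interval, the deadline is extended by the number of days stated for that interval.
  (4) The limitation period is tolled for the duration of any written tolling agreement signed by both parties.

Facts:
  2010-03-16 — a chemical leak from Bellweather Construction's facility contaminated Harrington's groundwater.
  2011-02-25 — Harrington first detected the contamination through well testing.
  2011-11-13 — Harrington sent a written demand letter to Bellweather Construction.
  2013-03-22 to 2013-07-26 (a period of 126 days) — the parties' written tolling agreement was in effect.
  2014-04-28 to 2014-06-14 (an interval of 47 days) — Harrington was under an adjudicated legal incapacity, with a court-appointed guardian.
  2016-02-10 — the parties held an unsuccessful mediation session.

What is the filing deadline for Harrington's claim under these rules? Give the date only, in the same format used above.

Taking the later of the act (2010-03-16) and discovery (2011-02-25), the claim accrued on 2011-02-25.
Adding the 5 years base period to 2011-02-25 gives a deadline of 2016-02-25, before any tolling.
The written tolling agreement from 2013-03-22 to 2013-07-26 tolled the period for 126 days, extending the deadline to 2016-06-30.
Although the plaintiff's incapacity ran from 2014-04-28 to 2014-06-14, the stated rules do not make that a tolling event, so it is disregarded.
The other events in the timeline have no effect on the limitation period under the stated rules.

2016-06-30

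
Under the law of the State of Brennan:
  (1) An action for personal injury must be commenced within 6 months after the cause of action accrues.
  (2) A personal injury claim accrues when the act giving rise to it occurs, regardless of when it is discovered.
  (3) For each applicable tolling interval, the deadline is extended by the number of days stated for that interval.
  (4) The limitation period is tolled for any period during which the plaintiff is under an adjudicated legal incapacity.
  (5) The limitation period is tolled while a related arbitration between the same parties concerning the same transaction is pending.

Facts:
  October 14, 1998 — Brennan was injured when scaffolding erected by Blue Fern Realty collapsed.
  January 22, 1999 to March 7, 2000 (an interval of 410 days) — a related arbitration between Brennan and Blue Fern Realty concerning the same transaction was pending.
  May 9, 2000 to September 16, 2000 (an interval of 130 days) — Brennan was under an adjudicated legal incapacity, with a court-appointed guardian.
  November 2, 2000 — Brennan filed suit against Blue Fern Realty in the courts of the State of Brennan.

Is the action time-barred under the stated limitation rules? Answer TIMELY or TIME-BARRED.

The cause of action accrued on October 14, 1998, the date of the act.
The untolled deadline — 6 months after October 14, 1998 — is April 14, 1999.
The pending related arbitration from January 22, 1999 to March 7, 2000 tolled the period for 410 days, extending the deadline to May 28, 2000.
The plaintiff's legal incapacity from May 9, 2000 to September 16, 2000 tolled the period for 130 days, extending the deadline to October 5, 2000.
Brennan filed on November 2, 2000, after the October 5, 2000 deadline, so the action is time-barred.

TIME-BARRED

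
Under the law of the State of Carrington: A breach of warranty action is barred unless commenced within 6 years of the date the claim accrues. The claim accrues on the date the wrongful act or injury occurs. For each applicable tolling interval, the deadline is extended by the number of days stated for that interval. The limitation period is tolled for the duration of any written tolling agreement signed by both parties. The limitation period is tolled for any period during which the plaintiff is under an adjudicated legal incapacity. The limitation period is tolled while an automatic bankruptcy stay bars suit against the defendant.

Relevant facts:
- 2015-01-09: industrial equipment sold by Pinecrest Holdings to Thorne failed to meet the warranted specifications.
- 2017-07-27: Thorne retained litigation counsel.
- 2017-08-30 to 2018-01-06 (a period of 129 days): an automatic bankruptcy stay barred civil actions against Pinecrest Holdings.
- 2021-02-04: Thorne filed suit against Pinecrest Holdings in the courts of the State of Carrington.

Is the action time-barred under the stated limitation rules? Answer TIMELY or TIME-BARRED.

The claim accrued on 2015-01-09, the date of the act.
The untolled deadline — 6 years after 2015-01-09 — is 2021-01-09.
Because the automatic bankruptcy stay ran from 2017-08-30 to 2018-01-06, the deadline is extended by 129 days to 2021-05-18.
The other events in the timeline have no effect on the limitation period under the stated rules.
The 2021-02-04 filing precedes the 2021-05-18 deadline; the claim is timely.

TIMELY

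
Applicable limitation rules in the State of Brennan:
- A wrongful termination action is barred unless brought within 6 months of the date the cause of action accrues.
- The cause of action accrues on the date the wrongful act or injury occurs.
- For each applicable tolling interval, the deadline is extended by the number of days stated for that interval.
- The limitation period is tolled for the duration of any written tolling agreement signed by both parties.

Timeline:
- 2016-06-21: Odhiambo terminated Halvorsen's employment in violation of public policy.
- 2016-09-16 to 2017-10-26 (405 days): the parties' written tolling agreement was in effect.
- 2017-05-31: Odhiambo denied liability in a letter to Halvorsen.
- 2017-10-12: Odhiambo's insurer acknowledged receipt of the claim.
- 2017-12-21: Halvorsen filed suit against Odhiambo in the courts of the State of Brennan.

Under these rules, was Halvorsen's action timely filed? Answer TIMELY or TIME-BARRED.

The cause of action accrued on 2016-06-21, the date of the act.
6 months from 2016-06-21 is 2016-12-21.
The period was tolled for 405 days by the written tolling agreement (2016-09-16 to 2017-10-26), pushing the deadline to 2018-01-30.
None of the other events listed affects the running of the period under the stated rules.
Halvorsen filed on 2017-12-21, before the 2018-01-30 deadline, so the action is timely.

TIMELY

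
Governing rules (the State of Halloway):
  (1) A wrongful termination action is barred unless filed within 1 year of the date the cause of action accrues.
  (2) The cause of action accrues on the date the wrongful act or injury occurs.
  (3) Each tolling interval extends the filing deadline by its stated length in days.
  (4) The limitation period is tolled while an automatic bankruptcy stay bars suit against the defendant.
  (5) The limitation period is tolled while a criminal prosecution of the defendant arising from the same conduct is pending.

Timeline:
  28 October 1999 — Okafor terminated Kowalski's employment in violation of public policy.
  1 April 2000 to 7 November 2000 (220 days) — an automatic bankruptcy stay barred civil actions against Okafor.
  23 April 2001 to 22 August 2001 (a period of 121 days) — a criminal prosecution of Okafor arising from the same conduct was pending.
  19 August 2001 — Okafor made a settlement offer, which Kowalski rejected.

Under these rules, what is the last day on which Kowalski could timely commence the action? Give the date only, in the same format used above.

The limitation period began to run on 28 October 1999.
The untolled deadline — 1 year after 28 October 1999 — is 28 October 2000.
The automatic bankruptcy stay from 1 April 2000 to 7 November 2000 tolled the period for 220 days, extending the deadline to 5 June 2001.
The pending criminal prosecution from 23 April 2001 to 22 August 2001 tolled the period for 121 days, extending the deadline to 4 October 2001.
The other events in the timeline have no effect on the limitation period under the stated rules.

4 October 2001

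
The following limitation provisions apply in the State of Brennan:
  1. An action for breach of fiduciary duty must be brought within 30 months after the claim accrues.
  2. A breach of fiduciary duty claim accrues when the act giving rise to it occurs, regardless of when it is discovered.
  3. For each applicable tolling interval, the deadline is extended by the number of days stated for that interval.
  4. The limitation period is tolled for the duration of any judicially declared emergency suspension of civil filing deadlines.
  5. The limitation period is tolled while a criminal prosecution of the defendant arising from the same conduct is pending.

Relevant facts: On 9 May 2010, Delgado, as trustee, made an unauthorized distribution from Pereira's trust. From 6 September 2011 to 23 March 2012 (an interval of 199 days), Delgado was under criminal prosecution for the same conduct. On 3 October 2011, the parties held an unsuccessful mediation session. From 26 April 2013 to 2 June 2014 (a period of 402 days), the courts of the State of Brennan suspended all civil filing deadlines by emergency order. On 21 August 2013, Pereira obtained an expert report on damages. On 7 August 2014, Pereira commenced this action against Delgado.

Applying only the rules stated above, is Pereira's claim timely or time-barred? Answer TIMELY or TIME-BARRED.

The claim accrued on 9 May 2010, when the wrongful act occurred.
The untolled deadline — 30 months after 9 May 2010 — is 9 November 2012.
The pending criminal prosecution from 6 September 2011 to 23 March 2012 tolled the period for 199 days, extending the deadline to 27 May 2013.
The period was tolled for 402 days by the emergency suspension of filing deadlines (26 April 2013 to 2 June 2014), pushing the deadline to 3 July 2014.
The other events in the timeline have no effect on the limitation period under the stated rules.
Pereira filed on 7 August 2014, after the 3 July 2014 deadline, so the action is time-barred.

TIME-BARRED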